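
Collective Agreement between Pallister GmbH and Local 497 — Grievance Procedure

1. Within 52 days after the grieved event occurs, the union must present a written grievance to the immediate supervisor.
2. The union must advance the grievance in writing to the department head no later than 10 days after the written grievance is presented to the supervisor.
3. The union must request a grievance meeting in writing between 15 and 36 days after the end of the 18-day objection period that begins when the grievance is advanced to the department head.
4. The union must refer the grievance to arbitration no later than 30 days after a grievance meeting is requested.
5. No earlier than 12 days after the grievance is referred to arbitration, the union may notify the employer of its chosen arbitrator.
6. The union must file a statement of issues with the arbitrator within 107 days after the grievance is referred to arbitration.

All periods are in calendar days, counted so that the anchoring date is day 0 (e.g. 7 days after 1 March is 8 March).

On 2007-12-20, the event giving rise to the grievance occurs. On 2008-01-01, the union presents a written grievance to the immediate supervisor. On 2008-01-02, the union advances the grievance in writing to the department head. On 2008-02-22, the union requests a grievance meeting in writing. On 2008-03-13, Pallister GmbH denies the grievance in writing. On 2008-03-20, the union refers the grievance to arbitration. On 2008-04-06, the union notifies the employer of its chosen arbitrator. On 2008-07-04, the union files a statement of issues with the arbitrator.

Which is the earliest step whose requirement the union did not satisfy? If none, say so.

None — every step was satisfied

Step 1 — counting 52 days from 2007-12-20 (when the grieved event occurs) gives a deadline of 2008-02-10; done 2008-01-01 — timely.
Step 2 — counting 10 days from 2008-01-01 (when the written grievance is presented to the supervisor) gives a deadline of 2008-01-11; done 2008-01-02 — timely.
Step 3 — 15 and 36 days from 2008-01-20 (end of the 18-day objection period, which began when the grievance is advanced to the department head on 2008-01-02) are 2008-02-04 and 2008-02-25 respectively; 2008-02-22 falls inside that range.
Step 4 — counting 30 days from 2008-02-22 (when a grievance meeting is requested) gives a deadline of 2008-03-23; 2008-03-20 is within that limit.
Step 5 — must wait 12 days from 2008-03-20 (when the grievance is referred to arbitration), so not before 2008-04-01; 2008-04-06 is on or after that date.
Step 6 — counting 107 days from 2008-03-20 (when the grievance is referred to arbitration) gives a deadline of 2008-07-05; done 2008-07-04 — timely.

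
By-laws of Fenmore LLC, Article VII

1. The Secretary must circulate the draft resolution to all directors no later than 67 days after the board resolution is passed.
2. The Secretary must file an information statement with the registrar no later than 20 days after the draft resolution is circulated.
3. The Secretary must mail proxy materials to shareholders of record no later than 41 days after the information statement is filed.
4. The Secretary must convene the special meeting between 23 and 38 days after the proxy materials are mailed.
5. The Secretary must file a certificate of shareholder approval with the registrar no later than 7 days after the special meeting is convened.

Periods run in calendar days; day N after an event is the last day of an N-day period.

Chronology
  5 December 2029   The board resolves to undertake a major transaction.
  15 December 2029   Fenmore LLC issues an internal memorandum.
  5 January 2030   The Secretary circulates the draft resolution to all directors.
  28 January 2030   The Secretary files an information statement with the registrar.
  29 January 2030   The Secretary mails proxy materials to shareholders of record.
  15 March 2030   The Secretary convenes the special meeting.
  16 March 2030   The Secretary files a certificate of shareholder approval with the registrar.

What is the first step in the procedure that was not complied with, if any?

(1) due by 5 December 2029 + 67 days = 10 February 2030; done 5 January 2030 — timely.
(2) due by 5 January 2030 + 20 days = 25 January 2030; not done until 28 January 2030, 3 days after the deadline.

Step 2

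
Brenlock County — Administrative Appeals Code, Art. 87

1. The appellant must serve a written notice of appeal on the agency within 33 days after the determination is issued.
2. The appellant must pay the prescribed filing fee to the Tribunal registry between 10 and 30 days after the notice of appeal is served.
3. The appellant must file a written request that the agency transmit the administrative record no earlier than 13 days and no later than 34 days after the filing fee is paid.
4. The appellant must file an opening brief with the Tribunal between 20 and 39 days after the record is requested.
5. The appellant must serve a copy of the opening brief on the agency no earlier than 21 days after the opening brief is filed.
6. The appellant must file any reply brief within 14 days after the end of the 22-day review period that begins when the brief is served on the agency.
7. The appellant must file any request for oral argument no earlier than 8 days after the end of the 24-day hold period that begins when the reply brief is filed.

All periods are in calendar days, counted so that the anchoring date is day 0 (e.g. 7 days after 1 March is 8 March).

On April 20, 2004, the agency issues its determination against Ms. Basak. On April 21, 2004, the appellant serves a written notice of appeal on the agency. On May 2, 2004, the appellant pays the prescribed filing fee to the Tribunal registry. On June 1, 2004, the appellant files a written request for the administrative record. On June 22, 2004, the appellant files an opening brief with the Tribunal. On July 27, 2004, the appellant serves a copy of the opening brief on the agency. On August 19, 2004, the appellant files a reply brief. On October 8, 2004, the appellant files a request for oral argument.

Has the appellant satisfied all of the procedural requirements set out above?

Yes

Step 1 — counting 33 days from April 20, 2004 (when the determination is issued) gives a deadline of May 23, 2004; done April 21, 2004 — timely.
Step 2 — 10 and 30 days from April 21, 2004 (when the notice of appeal is served) are May 1, 2004 and May 21, 2004 respectively; done May 2, 2004 — within the window.
Step 3 — 13 and 34 days from May 2, 2004 (when the filing fee is paid) are May 15, 2004 and June 5, 2004 respectively; June 1, 2004 falls inside that range.
Step 4 — 20 and 39 days from June 1, 2004 (when the record is requested) are June 21, 2004 and July 10, 2004 respectively; June 22, 2004 falls inside that range.
Step 5 — must wait 21 days from June 22, 2004 (when the opening brief is filed), so not before July 13, 2004; done July 27, 2004 — permitted.
Step 6 — counting 14 days from August 18, 2004 (end of the 22-day review period, which began when the brief is served on the agency on July 27, 2004) gives a deadline of September 1, 2004; done August 19, 2004 — timely.
Step 7 — must wait 8 days from September 12, 2004 (end of the 24-day hold period, which began when the reply brief is filed on August 19, 2004), so not before September 20, 2004; October 8, 2004 is on or after that date.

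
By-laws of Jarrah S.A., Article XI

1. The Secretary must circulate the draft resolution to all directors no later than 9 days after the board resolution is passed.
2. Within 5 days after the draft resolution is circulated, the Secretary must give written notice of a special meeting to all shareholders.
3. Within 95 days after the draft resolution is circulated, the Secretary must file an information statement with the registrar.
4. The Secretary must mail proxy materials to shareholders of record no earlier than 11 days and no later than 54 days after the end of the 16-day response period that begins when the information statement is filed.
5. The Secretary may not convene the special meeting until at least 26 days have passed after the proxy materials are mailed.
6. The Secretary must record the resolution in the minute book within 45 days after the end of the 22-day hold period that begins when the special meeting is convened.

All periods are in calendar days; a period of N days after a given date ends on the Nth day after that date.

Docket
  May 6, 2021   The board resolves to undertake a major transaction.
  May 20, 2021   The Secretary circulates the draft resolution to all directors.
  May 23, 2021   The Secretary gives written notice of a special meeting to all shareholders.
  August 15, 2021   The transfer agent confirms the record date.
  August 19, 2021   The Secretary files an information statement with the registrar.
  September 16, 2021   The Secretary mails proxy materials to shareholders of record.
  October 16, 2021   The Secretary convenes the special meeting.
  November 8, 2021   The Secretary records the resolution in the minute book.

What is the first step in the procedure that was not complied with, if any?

Step 1: 9 days after May 6, 2021 (when the board resolution is passed) is May 15, 2021; May 20, 2021 misses that deadline by 5 days.

Step 1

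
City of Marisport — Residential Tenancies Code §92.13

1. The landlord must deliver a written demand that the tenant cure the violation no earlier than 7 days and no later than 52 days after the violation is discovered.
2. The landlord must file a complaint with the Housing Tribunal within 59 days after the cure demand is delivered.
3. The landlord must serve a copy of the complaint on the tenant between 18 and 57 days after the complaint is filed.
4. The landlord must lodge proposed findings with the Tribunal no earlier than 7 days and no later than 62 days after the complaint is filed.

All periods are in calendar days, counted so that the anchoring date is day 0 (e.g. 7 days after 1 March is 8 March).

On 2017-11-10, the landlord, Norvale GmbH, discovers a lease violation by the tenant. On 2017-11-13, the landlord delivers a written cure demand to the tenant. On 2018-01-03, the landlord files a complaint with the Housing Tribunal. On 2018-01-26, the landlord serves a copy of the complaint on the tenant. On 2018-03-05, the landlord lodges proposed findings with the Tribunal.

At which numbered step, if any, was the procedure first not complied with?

Step 1

Step 1 — 7 and 52 days from 2017-11-10 (when the violation is discovered) are 2017-11-17 and 2018-01-01 respectively; 2017-11-13 is 4 days too early.
That is the first point of non-compliance.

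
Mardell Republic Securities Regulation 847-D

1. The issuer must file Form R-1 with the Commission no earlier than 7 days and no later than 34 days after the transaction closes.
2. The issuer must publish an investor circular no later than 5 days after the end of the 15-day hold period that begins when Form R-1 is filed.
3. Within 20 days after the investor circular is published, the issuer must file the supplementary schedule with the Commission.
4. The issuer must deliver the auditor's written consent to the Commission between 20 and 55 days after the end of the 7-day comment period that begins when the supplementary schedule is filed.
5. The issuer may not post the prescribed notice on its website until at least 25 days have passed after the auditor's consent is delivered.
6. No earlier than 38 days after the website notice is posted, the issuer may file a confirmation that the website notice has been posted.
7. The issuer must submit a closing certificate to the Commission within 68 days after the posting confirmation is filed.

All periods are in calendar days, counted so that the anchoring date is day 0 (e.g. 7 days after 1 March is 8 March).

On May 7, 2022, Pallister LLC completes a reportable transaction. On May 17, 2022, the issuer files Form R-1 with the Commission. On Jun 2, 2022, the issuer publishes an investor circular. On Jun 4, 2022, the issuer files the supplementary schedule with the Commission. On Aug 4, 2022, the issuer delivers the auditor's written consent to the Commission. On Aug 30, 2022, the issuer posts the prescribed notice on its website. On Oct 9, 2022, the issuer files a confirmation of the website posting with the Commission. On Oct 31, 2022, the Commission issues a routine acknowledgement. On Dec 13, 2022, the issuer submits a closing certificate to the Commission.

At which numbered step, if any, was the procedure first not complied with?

None — every step was satisfied

Step 1: the window is 7–34 days after May 7, 2022 (when the transaction closes), so May 14, 2022 through Jun 10, 2022; done May 17, 2022 — within the window.
Step 2: 5 days after Jun 1, 2022 (end of the 15-day hold period, which began when Form R-1 is filed on May 17, 2022) is Jun 6, 2022; done Jun 2, 2022 — timely.
Step 3: 20 days after Jun 2, 2022 (when the investor circular is published) is Jun 22, 2022; completed Jun 4, 2022, before the deadline.
Step 4: the window is 20–55 days after Jun 11, 2022 (end of the 7-day comment period, which began when the supplementary schedule is filed on Jun 4, 2022), so Jul 1, 2022 through Aug 5, 2022; done Aug 4, 2022, which is between those dates.
Step 5: the earliest permitted date is 25 days after Aug 4, 2022 (when the auditor's consent is delivered), i.e. Aug 29, 2022; Aug 30, 2022 is on or after that date.
Step 6: the earliest permitted date is 38 days after Aug 30, 2022 (when the website notice is posted), i.e. Oct 7, 2022; done Oct 9, 2022 — permitted.
Step 7: 68 days after Oct 9, 2022 (when the posting confirmation is filed) is Dec 16, 2022; completed Dec 13, 2022, before the deadline.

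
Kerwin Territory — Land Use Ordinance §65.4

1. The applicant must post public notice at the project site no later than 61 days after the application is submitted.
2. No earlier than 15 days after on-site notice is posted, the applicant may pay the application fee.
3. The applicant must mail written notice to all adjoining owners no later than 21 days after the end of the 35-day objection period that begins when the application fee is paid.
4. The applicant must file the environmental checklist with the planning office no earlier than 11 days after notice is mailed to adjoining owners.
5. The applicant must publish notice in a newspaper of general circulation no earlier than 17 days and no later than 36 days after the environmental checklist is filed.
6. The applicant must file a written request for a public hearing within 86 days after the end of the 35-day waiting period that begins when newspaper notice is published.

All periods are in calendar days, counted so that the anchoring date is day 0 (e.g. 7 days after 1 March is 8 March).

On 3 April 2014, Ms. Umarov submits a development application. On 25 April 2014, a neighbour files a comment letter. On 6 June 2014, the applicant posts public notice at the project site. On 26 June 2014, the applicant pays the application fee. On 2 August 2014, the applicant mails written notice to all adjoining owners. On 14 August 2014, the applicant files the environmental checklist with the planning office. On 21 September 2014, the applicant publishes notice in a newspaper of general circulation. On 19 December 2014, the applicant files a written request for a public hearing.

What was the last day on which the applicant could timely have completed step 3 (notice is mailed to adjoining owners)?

21 August 2014

The application fee is paid on 26 June 2014; the 35-day objection period therefore ends 31 July 2014, and step 3 runs from that date. 21 days after 31 July 2014 is 21 August 2014.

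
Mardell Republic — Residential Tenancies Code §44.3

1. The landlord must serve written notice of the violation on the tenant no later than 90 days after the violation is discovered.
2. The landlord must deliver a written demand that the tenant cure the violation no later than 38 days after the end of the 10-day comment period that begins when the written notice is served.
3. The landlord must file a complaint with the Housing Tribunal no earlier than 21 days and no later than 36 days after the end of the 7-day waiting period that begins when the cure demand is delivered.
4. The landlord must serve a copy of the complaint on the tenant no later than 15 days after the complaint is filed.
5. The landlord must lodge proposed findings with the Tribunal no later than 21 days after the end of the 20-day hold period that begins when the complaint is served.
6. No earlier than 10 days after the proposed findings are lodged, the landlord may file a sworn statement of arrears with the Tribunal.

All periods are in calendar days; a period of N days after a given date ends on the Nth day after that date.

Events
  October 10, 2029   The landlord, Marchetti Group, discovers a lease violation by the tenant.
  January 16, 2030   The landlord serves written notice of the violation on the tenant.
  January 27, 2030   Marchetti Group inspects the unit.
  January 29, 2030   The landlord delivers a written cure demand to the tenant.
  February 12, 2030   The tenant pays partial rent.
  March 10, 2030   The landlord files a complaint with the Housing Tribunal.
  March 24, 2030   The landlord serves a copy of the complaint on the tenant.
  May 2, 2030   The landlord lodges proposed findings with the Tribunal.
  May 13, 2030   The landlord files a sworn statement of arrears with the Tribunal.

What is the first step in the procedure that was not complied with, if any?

Step 1 — counting 90 days from October 10, 2029 (when the violation is discovered) gives a deadline of January 8, 2030; done January 16, 2030 — 8 days late.

Step 1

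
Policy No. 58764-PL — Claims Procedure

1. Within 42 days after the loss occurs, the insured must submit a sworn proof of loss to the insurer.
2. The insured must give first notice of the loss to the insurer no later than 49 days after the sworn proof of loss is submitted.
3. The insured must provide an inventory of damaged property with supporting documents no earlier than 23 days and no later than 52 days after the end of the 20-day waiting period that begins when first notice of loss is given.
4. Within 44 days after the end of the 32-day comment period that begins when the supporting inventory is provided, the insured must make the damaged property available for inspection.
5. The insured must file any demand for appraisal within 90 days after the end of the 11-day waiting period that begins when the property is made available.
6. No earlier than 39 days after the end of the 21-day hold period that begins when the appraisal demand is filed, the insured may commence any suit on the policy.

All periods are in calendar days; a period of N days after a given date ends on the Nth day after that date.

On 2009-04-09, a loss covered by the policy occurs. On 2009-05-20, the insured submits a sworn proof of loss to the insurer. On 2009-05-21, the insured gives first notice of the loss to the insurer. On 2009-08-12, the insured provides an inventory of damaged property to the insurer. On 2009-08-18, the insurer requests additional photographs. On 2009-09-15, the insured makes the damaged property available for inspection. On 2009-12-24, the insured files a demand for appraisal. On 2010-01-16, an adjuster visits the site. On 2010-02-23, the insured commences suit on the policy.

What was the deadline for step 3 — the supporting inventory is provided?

2009-08-01

First notice of loss is given on 2009-05-21; the 20-day waiting period therefore ends 2009-06-10, and step 3 runs from that date. The window is 23–52 days after 2009-06-10; it closes on 2009-08-01.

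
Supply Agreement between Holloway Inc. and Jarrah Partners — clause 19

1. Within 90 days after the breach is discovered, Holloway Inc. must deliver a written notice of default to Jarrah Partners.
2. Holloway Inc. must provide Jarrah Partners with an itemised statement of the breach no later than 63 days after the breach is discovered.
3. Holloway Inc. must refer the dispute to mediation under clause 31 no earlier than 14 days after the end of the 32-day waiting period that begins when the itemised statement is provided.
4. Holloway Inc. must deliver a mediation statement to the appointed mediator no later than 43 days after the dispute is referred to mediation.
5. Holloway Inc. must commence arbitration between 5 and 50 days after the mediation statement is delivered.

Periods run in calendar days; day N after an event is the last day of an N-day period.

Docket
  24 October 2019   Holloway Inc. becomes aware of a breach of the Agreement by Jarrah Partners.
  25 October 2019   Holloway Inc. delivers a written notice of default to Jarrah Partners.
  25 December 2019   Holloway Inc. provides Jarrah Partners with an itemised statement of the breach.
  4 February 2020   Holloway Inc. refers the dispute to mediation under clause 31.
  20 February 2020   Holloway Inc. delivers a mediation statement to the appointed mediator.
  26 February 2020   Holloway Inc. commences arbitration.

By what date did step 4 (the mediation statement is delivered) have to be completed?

18 March 2020

Step 4 runs from 4 February 2020, when the dispute is referred to mediation. 43 days after 4 February 2020 is 18 March 2020.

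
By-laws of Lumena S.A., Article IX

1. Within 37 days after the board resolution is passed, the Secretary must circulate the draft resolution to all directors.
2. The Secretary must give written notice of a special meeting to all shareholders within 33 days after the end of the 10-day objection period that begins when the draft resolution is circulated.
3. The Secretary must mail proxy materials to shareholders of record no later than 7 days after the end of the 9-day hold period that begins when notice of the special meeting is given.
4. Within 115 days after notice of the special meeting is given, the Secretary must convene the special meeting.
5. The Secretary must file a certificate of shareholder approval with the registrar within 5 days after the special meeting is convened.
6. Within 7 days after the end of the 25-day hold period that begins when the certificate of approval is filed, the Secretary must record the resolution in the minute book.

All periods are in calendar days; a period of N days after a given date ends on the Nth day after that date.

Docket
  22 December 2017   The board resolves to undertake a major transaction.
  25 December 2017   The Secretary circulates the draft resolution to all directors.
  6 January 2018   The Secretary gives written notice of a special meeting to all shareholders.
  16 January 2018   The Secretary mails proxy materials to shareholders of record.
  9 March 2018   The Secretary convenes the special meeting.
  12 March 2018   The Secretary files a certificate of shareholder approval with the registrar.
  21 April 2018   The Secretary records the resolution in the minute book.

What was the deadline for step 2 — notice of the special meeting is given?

6 February 2018

The draft resolution is circulated on 25 December 2017; the 10-day objection period therefore ends 4 January 2018, and step 2 runs from that date. 33 days after 4 January 2018 is 6 February 2018.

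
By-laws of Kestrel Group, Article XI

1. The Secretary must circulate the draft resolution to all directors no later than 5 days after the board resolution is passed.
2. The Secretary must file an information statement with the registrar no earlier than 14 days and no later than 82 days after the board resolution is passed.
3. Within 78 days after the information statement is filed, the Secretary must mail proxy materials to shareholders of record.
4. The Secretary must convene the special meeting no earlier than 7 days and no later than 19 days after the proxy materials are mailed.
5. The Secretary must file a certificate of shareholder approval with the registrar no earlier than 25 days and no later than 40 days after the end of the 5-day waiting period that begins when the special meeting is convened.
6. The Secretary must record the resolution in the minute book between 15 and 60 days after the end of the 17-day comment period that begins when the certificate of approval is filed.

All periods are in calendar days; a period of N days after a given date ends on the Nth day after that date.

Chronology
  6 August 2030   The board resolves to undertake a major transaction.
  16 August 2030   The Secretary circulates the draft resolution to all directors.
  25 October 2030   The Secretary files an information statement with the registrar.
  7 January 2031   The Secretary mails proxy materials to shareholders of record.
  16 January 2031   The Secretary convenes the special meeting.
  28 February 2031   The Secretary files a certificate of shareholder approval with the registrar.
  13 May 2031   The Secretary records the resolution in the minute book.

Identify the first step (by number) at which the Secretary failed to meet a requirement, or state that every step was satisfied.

Step 1 — counting 5 days from 6 August 2030 (when the board resolution is passed) gives a deadline of 11 August 2030; 16 August 2030 misses that deadline by 5 days.
Later steps need not be reached.

Step 1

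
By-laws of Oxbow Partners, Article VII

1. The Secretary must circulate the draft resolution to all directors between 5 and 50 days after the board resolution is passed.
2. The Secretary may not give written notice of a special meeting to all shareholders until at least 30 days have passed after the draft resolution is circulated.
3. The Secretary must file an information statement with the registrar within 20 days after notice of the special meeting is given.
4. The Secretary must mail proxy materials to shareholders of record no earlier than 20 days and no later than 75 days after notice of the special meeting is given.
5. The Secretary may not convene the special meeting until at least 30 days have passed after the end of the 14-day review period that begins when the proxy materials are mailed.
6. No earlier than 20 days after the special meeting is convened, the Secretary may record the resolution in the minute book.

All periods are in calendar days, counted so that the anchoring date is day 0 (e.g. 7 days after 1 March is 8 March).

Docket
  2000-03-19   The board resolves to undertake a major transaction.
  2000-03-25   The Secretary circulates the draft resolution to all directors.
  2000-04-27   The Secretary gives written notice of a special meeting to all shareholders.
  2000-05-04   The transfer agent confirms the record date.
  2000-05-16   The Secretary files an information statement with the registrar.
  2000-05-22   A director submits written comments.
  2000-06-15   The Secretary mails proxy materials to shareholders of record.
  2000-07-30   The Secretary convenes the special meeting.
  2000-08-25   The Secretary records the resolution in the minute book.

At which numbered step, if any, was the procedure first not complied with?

(1) the permitted window runs from 2000-03-19 + 5 = 2000-03-24 to 2000-03-19 + 50 = 2000-05-08; 2000-03-25 falls inside that range.
(2) permitted from 2000-03-25 + 30 days = 2000-04-24 onward; done 2000-04-27, after the minimum wait.
(3) due by 2000-04-27 + 20 days = 2000-05-17; done 2000-05-16 — timely.
(4) the permitted window runs from 2000-04-27 + 20 = 2000-05-17 to 2000-04-27 + 75 = 2000-07-11; done 2000-06-15 — within the window.
(5) permitted from 2000-06-29 + 30 days = 2000-07-29 onward; done 2000-07-30 — permitted.
(6) permitted from 2000-07-30 + 20 days = 2000-08-19 onward; done 2000-08-25 — permitted.

None — every step was satisfied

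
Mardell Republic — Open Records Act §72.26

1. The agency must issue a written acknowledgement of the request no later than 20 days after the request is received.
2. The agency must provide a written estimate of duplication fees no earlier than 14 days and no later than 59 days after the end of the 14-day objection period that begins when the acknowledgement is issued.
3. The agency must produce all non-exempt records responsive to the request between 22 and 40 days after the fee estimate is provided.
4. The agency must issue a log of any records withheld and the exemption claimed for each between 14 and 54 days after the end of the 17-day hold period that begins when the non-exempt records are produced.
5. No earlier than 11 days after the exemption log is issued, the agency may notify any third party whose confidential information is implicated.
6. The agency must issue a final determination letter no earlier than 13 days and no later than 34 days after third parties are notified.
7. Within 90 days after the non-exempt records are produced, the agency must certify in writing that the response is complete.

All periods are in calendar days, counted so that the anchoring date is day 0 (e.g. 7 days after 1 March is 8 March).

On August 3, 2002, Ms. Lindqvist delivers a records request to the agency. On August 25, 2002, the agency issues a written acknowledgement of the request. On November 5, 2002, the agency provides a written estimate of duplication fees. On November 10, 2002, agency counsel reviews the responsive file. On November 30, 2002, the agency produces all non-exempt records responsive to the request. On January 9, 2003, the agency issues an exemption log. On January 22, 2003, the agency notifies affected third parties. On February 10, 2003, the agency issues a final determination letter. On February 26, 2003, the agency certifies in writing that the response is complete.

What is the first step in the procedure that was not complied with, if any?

Step 1

(1) due by August 3, 2002 + 20 days = August 23, 2002; not done until August 25, 2002, 2 days after the deadline.
That is the first point of non-compliance.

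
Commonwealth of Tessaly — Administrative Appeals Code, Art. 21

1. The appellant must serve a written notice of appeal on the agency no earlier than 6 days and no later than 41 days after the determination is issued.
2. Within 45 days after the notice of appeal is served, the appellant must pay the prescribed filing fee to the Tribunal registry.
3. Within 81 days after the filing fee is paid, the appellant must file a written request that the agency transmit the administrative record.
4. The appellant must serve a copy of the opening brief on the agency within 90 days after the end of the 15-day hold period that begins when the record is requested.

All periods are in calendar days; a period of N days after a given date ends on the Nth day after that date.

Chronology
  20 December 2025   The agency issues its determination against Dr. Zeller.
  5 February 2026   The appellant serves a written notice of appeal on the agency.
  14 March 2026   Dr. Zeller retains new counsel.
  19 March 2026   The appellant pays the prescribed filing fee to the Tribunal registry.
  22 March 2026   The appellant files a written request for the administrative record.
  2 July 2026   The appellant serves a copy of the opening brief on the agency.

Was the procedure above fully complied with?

Step 1 — 6 and 41 days from 20 December 2025 (when the determination is issued) are 26 December 2025 and 30 January 2026 respectively; done 5 February 2026 — 6 days after the window closed.

No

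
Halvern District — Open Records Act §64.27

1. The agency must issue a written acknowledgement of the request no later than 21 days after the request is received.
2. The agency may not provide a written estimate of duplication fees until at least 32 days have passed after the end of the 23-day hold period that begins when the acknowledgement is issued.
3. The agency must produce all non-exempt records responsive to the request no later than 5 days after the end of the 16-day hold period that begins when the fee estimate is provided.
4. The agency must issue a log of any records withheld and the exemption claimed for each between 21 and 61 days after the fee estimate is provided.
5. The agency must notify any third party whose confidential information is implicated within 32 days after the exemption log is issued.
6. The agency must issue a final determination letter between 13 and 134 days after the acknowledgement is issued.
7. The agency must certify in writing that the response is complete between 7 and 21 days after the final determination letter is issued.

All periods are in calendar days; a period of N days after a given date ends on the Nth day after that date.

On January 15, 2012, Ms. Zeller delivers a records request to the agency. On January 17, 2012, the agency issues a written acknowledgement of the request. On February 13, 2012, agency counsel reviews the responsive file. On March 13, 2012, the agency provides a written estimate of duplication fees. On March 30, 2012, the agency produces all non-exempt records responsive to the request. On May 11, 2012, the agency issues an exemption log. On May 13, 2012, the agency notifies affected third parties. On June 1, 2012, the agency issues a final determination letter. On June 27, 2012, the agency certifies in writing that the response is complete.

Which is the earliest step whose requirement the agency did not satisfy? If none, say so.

Step 1: 21 days after January 15, 2012 (when the request is received) is February 5, 2012; January 17, 2012 is within that limit.
Step 2: the earliest permitted date is 32 days after February 9, 2012 (end of the 23-day hold period, which began when the acknowledgement is issued on January 17, 2012), i.e. March 12, 2012; done March 13, 2012, after the minimum wait.
Step 3: 5 days after March 29, 2012 (end of the 16-day hold period, which began when the fee estimate is provided on March 13, 2012) is April 3, 2012; done March 30, 2012 — timely.
Step 4: the window is 21–61 days after March 13, 2012 (when the fee estimate is provided), so April 3, 2012 through May 13, 2012; done May 11, 2012 — within the window.
Step 5: 32 days after May 11, 2012 (when the exemption log is issued) is June 12, 2012; May 13, 2012 is within that limit.
Step 6: the window is 13–134 days after January 17, 2012 (when the acknowledgement is issued), so January 30, 2012 through May 30, 2012; June 1, 2012 is 2 days past the end of the window.

Step 6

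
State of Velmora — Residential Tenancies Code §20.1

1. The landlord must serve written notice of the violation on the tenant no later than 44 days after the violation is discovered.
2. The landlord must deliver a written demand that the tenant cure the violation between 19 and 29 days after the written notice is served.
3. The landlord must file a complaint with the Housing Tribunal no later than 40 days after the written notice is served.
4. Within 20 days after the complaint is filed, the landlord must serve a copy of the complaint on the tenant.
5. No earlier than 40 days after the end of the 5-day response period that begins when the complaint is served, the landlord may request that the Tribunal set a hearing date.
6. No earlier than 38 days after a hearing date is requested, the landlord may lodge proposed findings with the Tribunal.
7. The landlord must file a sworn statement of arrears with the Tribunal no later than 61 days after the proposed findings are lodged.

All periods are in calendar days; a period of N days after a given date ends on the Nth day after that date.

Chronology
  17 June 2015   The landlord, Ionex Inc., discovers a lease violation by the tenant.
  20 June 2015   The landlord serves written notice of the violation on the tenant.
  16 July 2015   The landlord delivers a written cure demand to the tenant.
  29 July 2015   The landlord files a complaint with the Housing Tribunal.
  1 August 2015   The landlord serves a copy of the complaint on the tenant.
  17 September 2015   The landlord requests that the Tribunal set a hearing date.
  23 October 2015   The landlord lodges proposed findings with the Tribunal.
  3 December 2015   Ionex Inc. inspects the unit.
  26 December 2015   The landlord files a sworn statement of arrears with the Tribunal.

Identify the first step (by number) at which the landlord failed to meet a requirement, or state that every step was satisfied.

(1) due by 17 June 2015 + 44 days = 31 July 2015; 20 June 2015 is within that limit.
(2) the permitted window runs from 20 June 2015 + 19 = 9 July 2015 to 20 June 2015 + 29 = 19 July 2015; 16 July 2015 falls inside that range.
(3) due by 20 June 2015 + 40 days = 30 July 2015; done 29 July 2015 — timely.
(4) due by 29 July 2015 + 20 days = 18 August 2015; done 1 August 2015 — timely.
(5) permitted from 6 August 2015 + 40 days = 15 September 2015 onward; 17 September 2015 is on or after that date.
(6) permitted from 17 September 2015 + 38 days = 25 October 2015 onward; done 23 October 2015 — 2 days too early.
That is the first point of non-compliance.

Step 6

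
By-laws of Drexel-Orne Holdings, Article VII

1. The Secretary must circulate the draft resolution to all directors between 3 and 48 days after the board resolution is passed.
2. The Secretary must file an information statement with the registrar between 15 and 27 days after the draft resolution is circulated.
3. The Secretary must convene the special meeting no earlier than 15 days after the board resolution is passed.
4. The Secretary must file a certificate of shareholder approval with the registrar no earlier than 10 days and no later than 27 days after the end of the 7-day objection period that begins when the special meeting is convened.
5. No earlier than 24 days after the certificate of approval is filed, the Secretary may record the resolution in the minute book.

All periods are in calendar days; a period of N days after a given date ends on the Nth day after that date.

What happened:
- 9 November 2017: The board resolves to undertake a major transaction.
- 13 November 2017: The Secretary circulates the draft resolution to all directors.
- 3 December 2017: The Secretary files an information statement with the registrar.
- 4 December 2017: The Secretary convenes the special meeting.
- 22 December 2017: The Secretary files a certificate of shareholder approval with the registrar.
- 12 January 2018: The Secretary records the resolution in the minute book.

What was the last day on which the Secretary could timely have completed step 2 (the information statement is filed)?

Step 2 runs from 13 November 2017, when the draft resolution is circulated. The window is 15–27 days after 13 November 2017; it closes on 10 December 2017.

10 December 2017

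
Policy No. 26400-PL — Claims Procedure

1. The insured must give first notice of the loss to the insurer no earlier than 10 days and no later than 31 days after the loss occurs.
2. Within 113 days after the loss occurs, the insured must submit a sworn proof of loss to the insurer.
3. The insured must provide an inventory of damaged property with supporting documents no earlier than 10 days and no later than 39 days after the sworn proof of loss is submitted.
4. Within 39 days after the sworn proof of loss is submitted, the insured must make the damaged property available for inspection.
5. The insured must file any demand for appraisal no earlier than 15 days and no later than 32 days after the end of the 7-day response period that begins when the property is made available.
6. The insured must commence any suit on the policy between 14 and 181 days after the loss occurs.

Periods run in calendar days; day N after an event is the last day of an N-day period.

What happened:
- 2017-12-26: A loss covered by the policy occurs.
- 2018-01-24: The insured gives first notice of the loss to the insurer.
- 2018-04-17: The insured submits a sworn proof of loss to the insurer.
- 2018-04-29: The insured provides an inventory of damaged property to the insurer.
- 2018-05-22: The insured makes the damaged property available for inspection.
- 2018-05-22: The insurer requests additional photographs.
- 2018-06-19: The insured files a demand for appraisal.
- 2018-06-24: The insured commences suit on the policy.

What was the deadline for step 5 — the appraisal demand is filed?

The property is made available on 2018-05-22; the 7-day response period therefore ends 2018-05-29, and step 5 runs from that date. The window is 15–32 days after 2018-05-29; it closes on 2018-06-30.

2018-06-30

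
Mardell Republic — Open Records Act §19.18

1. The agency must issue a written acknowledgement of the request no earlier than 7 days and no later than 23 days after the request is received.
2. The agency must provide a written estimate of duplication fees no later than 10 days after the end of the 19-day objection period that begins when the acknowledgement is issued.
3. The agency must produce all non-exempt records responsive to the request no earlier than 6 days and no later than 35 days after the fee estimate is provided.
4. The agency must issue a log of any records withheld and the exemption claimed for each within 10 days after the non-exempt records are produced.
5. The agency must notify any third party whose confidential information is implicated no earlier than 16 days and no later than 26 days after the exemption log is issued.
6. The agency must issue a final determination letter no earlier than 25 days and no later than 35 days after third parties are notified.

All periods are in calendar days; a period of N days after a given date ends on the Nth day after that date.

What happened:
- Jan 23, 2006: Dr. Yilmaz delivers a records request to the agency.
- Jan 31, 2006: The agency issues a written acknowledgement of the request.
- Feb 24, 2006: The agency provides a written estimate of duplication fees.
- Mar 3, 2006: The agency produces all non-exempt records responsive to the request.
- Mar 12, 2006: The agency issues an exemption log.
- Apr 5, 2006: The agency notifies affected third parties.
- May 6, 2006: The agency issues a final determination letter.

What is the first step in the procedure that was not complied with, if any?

None — every step was satisfied

Step 1 — 7 and 23 days from Jan 23, 2006 (when the request is received) are Jan 30, 2006 and Feb 15, 2006 respectively; done Jan 31, 2006 — within the window.
Step 2 — counting 10 days from Feb 19, 2006 (end of the 19-day objection period, which began when the acknowledgement is issued on Jan 31, 2006) gives a deadline of Mar 1, 2006; completed Feb 24, 2006, before the deadline.
Step 3 — 6 and 35 days from Feb 24, 2006 (when the fee estimate is provided) are Mar 2, 2006 and Mar 31, 2006 respectively; done Mar 3, 2006 — within the window.
Step 4 — counting 10 days from Mar 3, 2006 (when the non-exempt records are produced) gives a deadline of Mar 13, 2006; Mar 12, 2006 is within that limit.
Step 5 — 16 and 26 days from Mar 12, 2006 (when the exemption log is issued) are Mar 28, 2006 and Apr 7, 2006 respectively; done Apr 5, 2006, which is between those dates.
Step 6 — 25 and 35 days from Apr 5, 2006 (when third parties are notified) are Apr 30, 2006 and May 10, 2006 respectively; done May 6, 2006, which is between those dates.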